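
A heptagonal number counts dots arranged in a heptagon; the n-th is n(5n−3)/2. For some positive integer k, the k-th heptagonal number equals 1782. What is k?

27

Set n(5n−3)/2 = 1782, giving 5n² − 3n − 3564 = 0.
The discriminant is 9 + 40·1782 = 71289, and √71289 = 267.
So n = (3 + 267) / 10 = 270/10 = 27.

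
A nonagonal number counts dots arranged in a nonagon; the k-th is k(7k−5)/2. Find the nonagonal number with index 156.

The 156th nonagonal number is n(7n−5)/2 with n = 156.
156·(7·156 − 5)/2 = 156·1087/2 = 84786.

84786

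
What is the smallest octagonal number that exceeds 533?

560

Solve n(3n−2) > 533 for integer n.
The largest n with value ≤ 533 is 13 (since 481 ≤ 533 < 560), so the first above is n = 14, value 560.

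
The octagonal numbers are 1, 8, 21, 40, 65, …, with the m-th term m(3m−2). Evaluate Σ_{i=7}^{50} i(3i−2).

125994

Σ i(3i−2) = 3Σi² − 2Σi over i = 7..50.
Σi = 1275 − 21 = 1254 and Σi² = 42925 − 91 = 42834.
3·42834 − 2·1254 = 125994.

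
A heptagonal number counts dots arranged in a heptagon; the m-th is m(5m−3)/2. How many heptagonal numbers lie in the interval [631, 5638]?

The n-th heptagonal number is n(5n−3)/2.
Smallest index with value ≥ 631: n = 17 (giving 697).
Largest index with value ≤ 5638: n = 47 (giving 5452).
Indices 17 through 47: 31 terms.

31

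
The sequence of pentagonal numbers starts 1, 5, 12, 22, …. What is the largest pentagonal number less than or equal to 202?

Solve n(3n−1)/2 ≤ 202 for integer n.
n = 11 gives 176 ≤ 202, while n = 12 gives 210 > 202; so the answer is 176.

176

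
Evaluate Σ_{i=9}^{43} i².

Σ_{i=9}^{43} i² = 27434 − 204 = 27230.

27230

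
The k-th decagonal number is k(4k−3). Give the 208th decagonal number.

172432

208·(4·208 − 3) = 208·829 = 172432.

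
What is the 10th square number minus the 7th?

51

10² = 100 and 7² = 49.
Difference: 100 − 49 = 51.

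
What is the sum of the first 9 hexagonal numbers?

525

Σ i(2i−1) = 2Σi² − Σi over i = 1..9.
Σi = 45 and Σi² = 285.
2·285 − 1·45 = 525.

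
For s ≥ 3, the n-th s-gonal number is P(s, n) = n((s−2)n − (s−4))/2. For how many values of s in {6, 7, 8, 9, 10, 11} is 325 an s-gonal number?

2

s = 6: P(6, 13) = 325. ✓
s = 7: P(7, 11) = 286 and P(7, 12) = 342; 325 is not s-gonal.
s = 8: P(8, 10) = 280 and P(8, 11) = 341; 325 is not s-gonal.
s = 9: P(9, 10) = 325. ✓
s = 10: P(10, 9) = 297 and P(10, 10) = 370; 325 is not s-gonal.
s = 11: P(11, 8) = 260 and P(11, 9) = 333; 325 is not s-gonal.
Hits: s ∈ {6, 9} → 2.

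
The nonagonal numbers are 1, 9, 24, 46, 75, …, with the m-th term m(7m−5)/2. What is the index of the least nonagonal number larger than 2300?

26

Solve n(7n−5)/2 > 2300 for integer n.
The largest n with value ≤ 2300 is 25 (since 2125 ≤ 2300 < 2301), so the first above is n = 26, value 2301.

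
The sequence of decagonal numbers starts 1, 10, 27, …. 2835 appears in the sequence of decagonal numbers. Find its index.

Set n(4n−3) = 2835, giving 4n² − 3n − 2835 = 0.
So n = (3 + 213) / 8 = 216/8 = 27.

27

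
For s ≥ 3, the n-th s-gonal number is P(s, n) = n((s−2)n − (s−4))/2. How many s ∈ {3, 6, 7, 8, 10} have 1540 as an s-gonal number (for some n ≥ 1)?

s = 3: P(3, 55) = 1540. ✓
s = 6: P(6, 28) = 1540. ✓
s = 7: P(7, 25) = 1525 and P(7, 26) = 1651; 1540 is not s-gonal.
s = 8: P(8, 22) = 1408 and P(8, 23) = 1541; 1540 is not s-gonal.
s = 10: P(10, 20) = 1540. ✓
Hits: s ∈ {3, 6, 10} → 3.

3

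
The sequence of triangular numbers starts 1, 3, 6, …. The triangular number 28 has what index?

Set n(n+1)/2 = 28, giving n² + n − 56 = 0.
The discriminant is 1 + 8·28 = 225, and √225 = 15.
So n = (-1 + 15) / 2 = 14/2 = 7.

7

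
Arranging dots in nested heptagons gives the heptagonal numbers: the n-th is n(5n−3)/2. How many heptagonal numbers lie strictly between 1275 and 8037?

34

The n-th heptagonal number is n(5n−3)/2.
Smallest index with value > 1275: n = 23 (giving 1288).
Largest index with value < 8037: n = 56 (giving 7756).
Indices 23 through 56: 34 terms.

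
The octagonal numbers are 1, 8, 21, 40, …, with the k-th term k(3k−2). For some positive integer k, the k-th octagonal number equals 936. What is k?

18

Set n(3n−2) = 936, giving 3n² − 2n − 936 = 0.
The discriminant is 4 + 12·936 = 11236, and √11236 = 106.
So n = (2 + 106) / 6 = 108/6 = 18.
Check: 18·(3·18 − 2) = 936. ✓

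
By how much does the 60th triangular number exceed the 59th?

Consecutive triangular numbers differ by n: T_{60} − T_{59} = 60.

60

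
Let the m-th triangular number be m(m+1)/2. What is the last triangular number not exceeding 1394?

1378

Solve n(n+1)/2 ≤ 1394 for integer n.
n = 52 gives 1378 ≤ 1394, while n = 53 gives 1431 > 1394; so the answer is 1378.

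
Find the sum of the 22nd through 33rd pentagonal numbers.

13662

Σ i(3i−1)/2 = (3Σi² − Σi) / 2 over i = 22..33.
Σi = 561 − 231 = 330 and Σi² = 12529 − 3311 = 9218.
(3·9218 − 1·330) / 2 = 27324/2 = 13662.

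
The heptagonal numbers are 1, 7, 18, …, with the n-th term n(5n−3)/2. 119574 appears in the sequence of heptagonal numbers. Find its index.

Set n(5n−3)/2 = 119574, giving 5n² − 3n − 239148 = 0.
So n = (3 + 2187) / 10 = 2190/10 = 219.

219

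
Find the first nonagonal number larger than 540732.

542341

Solve n(7n−5)/2 > 540732 for integer n.
The largest n with value ≤ 540732 is 393 (since 539589 ≤ 540732 < 542341), so the first above is n = 394, value 542341.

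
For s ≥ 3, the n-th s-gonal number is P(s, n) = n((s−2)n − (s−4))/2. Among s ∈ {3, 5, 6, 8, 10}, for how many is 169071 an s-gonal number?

2

s = 3: P(3, 581) = 169071. ✓
s = 5: P(5, 335) = 168170 and P(5, 336) = 169176; 169071 is not s-gonal.
s = 6: P(6, 291) = 169071. ✓
s = 8: P(8, 237) = 168033 and P(8, 238) = 169456; 169071 is not s-gonal.
s = 10: P(10, 205) = 167485 and P(10, 206) = 169126; 169071 is not s-gonal.
Hits: s ∈ {3, 6} → 2.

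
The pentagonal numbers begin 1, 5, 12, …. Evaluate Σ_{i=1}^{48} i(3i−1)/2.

56448

Σ i(3i−1)/2 = (3Σi² − Σi) / 2 over i = 1..48.
Σi = 1176 and Σi² = 38024.
(3·38024 − 1·1176) / 2 = 112896/2 = 56448.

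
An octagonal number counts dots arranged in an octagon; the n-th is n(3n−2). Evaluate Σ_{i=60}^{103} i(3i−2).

Σ i(3i−2) = 3Σi² − 2Σi over i = 60..103.
Σi = 5356 − 1770 = 3586 and Σi² = 369564 − 70210 = 299354.
3·299354 − 2·3586 = 890890.

890890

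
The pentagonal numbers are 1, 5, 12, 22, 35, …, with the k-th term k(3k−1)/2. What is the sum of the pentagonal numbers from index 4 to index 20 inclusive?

4182

Σ i(3i−1)/2 = (3Σi² − Σi) / 2 over i = 4..20.
Σi = 210 − 6 = 204 and Σi² = 2870 − 14 = 2856.
(3·2856 − 1·204) / 2 = 8364/2 = 4182.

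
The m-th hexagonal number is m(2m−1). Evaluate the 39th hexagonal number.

3003

The 39th hexagonal number is n(2n−1) with n = 39.
39·(2·39 − 1) = 39·77 = 3003.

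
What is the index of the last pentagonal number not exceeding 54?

Solve n(3n−1)/2 ≤ 54 for integer n.
n = 6 gives 51 ≤ 54, while n = 7 gives 70 > 54; so the answer is index 6.

6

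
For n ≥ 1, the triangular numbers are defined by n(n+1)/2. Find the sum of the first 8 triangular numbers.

Σ i(i+1)/2 = (Σi² + Σi) / 2 over i = 1..8.
Σi = 36 and Σi² = 204.
(1·204 + 1·36) / 2 = 240/2 = 120.

120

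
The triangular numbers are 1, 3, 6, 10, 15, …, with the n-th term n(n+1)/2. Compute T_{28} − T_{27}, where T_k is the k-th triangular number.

28

Consecutive triangular numbers differ by n: T_{28} − T_{27} = 28.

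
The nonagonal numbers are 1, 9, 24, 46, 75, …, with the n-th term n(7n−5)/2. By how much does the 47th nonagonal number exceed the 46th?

Consecutive nonagonal numbers differ by 7n − 6: here 7·47 − 6 = 323.

323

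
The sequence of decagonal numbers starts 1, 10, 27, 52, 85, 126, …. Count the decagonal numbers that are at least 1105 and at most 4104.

16

The n-th decagonal number is n(4n−3).
Smallest index with value ≥ 1105: n = 17 (giving 1105).
Largest index with value ≤ 4104: n = 32 (giving 4000).
Indices 17 through 32: 16 terms.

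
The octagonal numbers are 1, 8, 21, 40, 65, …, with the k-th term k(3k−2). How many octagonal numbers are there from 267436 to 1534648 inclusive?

417

The n-th octagonal number is n(3n−2).
Smallest index with value ≥ 267436: n = 299 (giving 267605).
Largest index with value ≤ 1534648: n = 715 (giving 1532245).
Indices 299 through 715: 417 terms.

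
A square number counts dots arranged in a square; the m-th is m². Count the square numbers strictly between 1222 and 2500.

The n-th square number is n².
Smallest index with value > 1222: n = 35 (giving 1225).
Largest index with value < 2500: n = 49 (giving 2401).
Indices 35 through 49: 15 terms.

15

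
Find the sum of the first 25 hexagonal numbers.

Σ i(2i−1) = 2Σi² − Σi over i = 1..25.
Σi = 325 and Σi² = 5525.
2·5525 − 1·325 = 10725.

10725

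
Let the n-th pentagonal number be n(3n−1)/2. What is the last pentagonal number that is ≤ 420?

Solve n(3n−1)/2 ≤ 420 for integer n.
n = 16 gives 376 ≤ 420, while n = 17 gives 425 > 420; so the answer is 376.

376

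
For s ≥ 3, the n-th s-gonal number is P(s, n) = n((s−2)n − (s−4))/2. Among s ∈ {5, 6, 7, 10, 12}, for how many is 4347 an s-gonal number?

2

s = 5: P(5, 54) = 4347. ✓
s = 6: P(6, 46) = 4186 and P(6, 47) = 4371; 4347 is not s-gonal.
s = 7: P(7, 42) = 4347. ✓
s = 10: P(10, 33) = 4257 and P(10, 34) = 4522; 4347 is not s-gonal.
s = 12: P(12, 29) = 4089 and P(12, 30) = 4380; 4347 is not s-gonal.
Hits: s ∈ {5, 7} → 2.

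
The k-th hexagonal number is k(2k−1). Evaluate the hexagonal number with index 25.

The 25th hexagonal number is n(2n−1) with n = 25.
25·(2·25 − 1) = 25·49 = 1225.

1225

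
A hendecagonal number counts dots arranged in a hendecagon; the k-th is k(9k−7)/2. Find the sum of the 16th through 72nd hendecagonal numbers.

557232

Σ i(9i−7)/2 = (9Σi² − 7Σi) / 2 over i = 16..72.
Σi = 2628 − 120 = 2508 and Σi² = 127020 − 1240 = 125780.
(9·125780 − 7·2508) / 2 = 1114464/2 = 557232.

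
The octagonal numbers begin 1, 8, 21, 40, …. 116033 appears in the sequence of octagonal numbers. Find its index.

Set n(3n−2) = 116033, giving 3n² − 2n − 116033 = 0.
The discriminant is 4 + 12·116033 = 1392400, and √1392400 = 1180.
So n = (2 + 1180) / 6 = 1182/6 = 197.

197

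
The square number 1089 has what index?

We need n² = 1089, so n = √1089 = 33.
Check: 33² = 1089. ✓

33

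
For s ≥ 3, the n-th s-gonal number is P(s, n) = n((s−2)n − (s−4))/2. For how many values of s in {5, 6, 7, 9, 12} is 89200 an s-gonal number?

s = 5: P(5, 244) = 89182 and P(5, 245) = 89915; 89200 is not s-gonal.
s = 6: P(6, 211) = 88831 and P(6, 212) = 89676; 89200 is not s-gonal.
s = 7: P(7, 189) = 89019 and P(7, 190) = 89965; 89200 is not s-gonal.
s = 9: P(9, 160) = 89200. ✓
s = 12: P(12, 133) = 87913 and P(12, 134) = 89244; 89200 is not s-gonal.
Hits: s ∈ {9} → 1.

1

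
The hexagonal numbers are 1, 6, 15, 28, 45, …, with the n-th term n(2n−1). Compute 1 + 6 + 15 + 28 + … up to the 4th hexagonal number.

Σ i(2i−1) = 2Σi² − Σi over i = 1..4.
Σi = 10 and Σi² = 30.
2·30 − 1·10 = 50.

50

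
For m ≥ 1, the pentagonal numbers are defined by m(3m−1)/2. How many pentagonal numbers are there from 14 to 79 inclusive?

4

The n-th pentagonal number is n(3n−1)/2.
Smallest index with value ≥ 14: n = 4 (giving 22).
Largest index with value ≤ 79: n = 7 (giving 70).
Indices 4 through 7: 4 terms.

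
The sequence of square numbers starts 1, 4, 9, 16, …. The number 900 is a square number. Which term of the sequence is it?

30

We need n² = 900, so n = √900 = 30.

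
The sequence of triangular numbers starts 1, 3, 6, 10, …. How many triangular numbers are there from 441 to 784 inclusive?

The n-th triangular number is n(n+1)/2.
Smallest index with value ≥ 441: n = 30 (giving 465).
Largest index with value ≤ 784: n = 39 (giving 780).
Indices 30 through 39: 10 terms.

10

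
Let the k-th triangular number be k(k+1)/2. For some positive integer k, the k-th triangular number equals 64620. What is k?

Set n(n+1)/2 = 64620, giving n² + n − 129240 = 0.
The discriminant is 1 + 8·64620 = 516961, and √516961 = 719.
So n = (-1 + 719) / 2 = 718/2 = 359.

359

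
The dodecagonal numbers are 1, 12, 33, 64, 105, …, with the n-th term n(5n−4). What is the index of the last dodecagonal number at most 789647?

397

Solve n(5n−4) ≤ 789647 for integer n.
n = 397 gives 786457 ≤ 789647, while n = 398 gives 790428 > 789647; so the answer is index 397.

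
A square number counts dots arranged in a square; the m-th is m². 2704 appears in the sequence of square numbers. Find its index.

52

We need n² = 2704, so n = √2704 = 52.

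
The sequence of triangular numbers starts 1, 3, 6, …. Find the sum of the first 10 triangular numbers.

Σ i(i+1)/2 = (Σi² + Σi) / 2 over i = 1..10.
Σi = 55 and Σi² = 385.
(1·385 + 1·55) / 2 = 440/2 = 220.

220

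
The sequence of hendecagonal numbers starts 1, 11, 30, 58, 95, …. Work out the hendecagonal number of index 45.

The 45th hendecagonal number is n(9n−7)/2 with n = 45.
45·(9·45 − 7)/2 = 45·398/2 = 45·199 = 8955.

8955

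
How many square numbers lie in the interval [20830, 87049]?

151

The n-th square number is n².
Smallest index with value ≥ 20830: n = 145 (giving 21025).
Largest index with value ≤ 87049: n = 295 (giving 87025).
Indices 145 through 295: 151 terms.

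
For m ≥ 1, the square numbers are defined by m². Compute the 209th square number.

43681

209² = 43681.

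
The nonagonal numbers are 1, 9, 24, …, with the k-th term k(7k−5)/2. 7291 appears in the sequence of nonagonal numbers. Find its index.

Set n(7n−5)/2 = 7291, giving 7n² − 5n − 14582 = 0.
The discriminant is 25 + 56·7291 = 408321, and √408321 = 639.
So n = (5 + 639) / 14 = 644/14 = 46.

46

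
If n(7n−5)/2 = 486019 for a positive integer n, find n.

373

Set n(7n−5)/2 = 486019, giving 7n² − 5n − 972038 = 0.
So n = (5 + 5217) / 14 = 5222/14 = 373.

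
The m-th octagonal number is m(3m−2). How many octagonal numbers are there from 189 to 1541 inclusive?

15

The n-th octagonal number is n(3n−2).
Smallest index with value ≥ 189: n = 9 (giving 225).
Largest index with value ≤ 1541: n = 23 (giving 1541).
Indices 9 through 23: 15 terms.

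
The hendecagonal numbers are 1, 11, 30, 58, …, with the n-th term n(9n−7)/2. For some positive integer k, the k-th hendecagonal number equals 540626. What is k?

347

Set n(9n−7)/2 = 540626, giving 9n² − 7n − 1081252 = 0.
So n = (7 + 6239) / 18 = 6246/18 = 347.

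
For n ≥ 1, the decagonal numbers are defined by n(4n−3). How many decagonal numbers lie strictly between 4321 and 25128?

The n-th decagonal number is n(4n−3).
Smallest index with value > 4321: n = 34 (giving 4522).
Largest index with value < 25128: n = 79 (giving 24727).
Indices 34 through 79: 46 terms.

46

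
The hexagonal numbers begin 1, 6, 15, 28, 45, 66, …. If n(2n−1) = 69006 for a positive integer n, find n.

Set n(2n−1) = 69006, giving 2n² − n − 69006 = 0.
So n = (1 + 743) / 4 = 744/4 = 186.

186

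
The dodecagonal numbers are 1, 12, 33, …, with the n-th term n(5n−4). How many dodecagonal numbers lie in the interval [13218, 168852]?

The n-th dodecagonal number is n(5n−4).
Smallest index with value ≥ 13218: n = 52 (giving 13312).
Largest index with value ≤ 168852: n = 184 (giving 168544).
Indices 52 through 184: 133 terms.

133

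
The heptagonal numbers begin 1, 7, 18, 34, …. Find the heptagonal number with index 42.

4347

42·(5·42 − 3)/2 = 42·207/2 = 4347.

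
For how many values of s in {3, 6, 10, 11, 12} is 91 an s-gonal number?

2

s = 3: P(3, 13) = 91. ✓
s = 6: P(6, 7) = 91. ✓
s = 10: P(10, 5) = 85 and P(10, 6) = 126; 91 is not s-gonal.
s = 11: P(11, 4) = 58 and P(11, 5) = 95; 91 is not s-gonal.
s = 12: P(12, 4) = 64 and P(12, 5) = 105; 91 is not s-gonal.
Hits: s ∈ {3, 6} → 2.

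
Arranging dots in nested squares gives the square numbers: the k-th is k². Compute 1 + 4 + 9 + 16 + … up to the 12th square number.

650

Σ_{i=1}^{12} i² = 12·13·25/6 = 650.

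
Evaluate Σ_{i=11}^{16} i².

Σ_{i=11}^{16} i² = 1496 − 385 = 1111.

1111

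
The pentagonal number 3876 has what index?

51

Set n(3n−1)/2 = 3876, giving 3n² − n − 7752 = 0.
So n = (1 + 305) / 6 = 306/6 = 51.
Check: 51·(3·51 − 1)/2 = 3876. ✓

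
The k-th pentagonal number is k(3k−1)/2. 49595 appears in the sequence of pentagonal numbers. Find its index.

Set n(3n−1)/2 = 49595, giving 3n² − n − 99190 = 0.
So n = (1 + 1091) / 6 = 1092/6 = 182.
Check: 182·(3·182 − 1)/2 = 49595. ✓

182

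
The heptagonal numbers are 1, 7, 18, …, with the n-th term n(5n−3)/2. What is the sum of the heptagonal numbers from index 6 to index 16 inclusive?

3421

Σ i(5i−3)/2 = (5Σi² − 3Σi) / 2 over i = 6..16.
Σi = 136 − 15 = 121 and Σi² = 1496 − 55 = 1441.
(5·1441 − 3·121) / 2 = 6842/2 = 3421.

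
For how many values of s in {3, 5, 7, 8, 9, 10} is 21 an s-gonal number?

2

s = 3: P(3, 6) = 21. ✓
s = 5: P(5, 3) = 12 and P(5, 4) = 22; 21 is not s-gonal.
s = 7: P(7, 3) = 18 and P(7, 4) = 34; 21 is not s-gonal.
s = 8: P(8, 3) = 21. ✓
s = 9: P(9, 2) = 9 and P(9, 3) = 24; 21 is not s-gonal.
s = 10: P(10, 2) = 10 and P(10, 3) = 27; 21 is not s-gonal.
Hits: s ∈ {3, 8} → 2.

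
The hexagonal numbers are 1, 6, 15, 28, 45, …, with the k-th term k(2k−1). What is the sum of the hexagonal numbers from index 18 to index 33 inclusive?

Σ i(2i−1) = 2Σi² − Σi over i = 18..33.
Σi = 561 − 153 = 408 and Σi² = 12529 − 1785 = 10744.
2·10744 − 1·408 = 21080.

21080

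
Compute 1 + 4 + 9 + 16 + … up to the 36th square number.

16206

Σ_{i=1}^{36} i² = 36·37·73/6 = 16206.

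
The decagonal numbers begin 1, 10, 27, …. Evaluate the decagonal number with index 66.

17226

66·(4·66 − 3) = 66·261 = 17226.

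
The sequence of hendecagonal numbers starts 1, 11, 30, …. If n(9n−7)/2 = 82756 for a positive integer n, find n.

136

Set n(9n−7)/2 = 82756, giving 9n² − 7n − 165512 = 0.
The discriminant is 49 + 72·82756 = 5958481, and √5958481 = 2441.
So n = (7 + 2441) / 18 = 2448/18 = 136.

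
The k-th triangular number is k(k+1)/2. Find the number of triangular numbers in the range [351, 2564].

46

The n-th triangular number is n(n+1)/2.
Smallest index with value ≥ 351: n = 26 (giving 351).
Largest index with value ≤ 2564: n = 71 (giving 2556).
Indices 26 through 71: 46 terms.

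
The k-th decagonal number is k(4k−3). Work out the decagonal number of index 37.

The 37th decagonal number is n(4n−3) with n = 37.
37·(4·37 − 3) = 37·145 = 5365.

5365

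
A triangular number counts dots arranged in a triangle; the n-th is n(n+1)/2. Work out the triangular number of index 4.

10

The 4th triangular number is n(n+1)/2 with n = 4.
4·5/2 = 20/2 = 10.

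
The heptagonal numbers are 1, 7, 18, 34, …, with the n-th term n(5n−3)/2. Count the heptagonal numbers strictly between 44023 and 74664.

40

The n-th heptagonal number is n(5n−3)/2.
Smallest index with value > 44023: n = 134 (giving 44689).
Largest index with value < 74664: n = 173 (giving 74563).
Indices 134 through 173: 40 terms.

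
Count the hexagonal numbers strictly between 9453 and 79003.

The n-th hexagonal number is n(2n−1).
Smallest index with value > 9453: n = 70 (giving 9730).
Largest index with value < 79003: n = 198 (giving 78210).
Indices 70 through 198: 129 terms.

129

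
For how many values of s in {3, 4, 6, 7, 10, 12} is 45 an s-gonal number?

2

s = 3: P(3, 9) = 45. ✓
s = 4: P(4, 6) = 36 and P(4, 7) = 49; 45 is not s-gonal.
s = 6: P(6, 5) = 45. ✓
s = 7: P(7, 4) = 34 and P(7, 5) = 55; 45 is not s-gonal.
s = 10: P(10, 3) = 27 and P(10, 4) = 52; 45 is not s-gonal.
s = 12: P(12, 3) = 33 and P(12, 4) = 64; 45 is not s-gonal.
Hits: s ∈ {3, 6} → 2.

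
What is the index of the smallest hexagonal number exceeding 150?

9

Solve n(2n−1) > 150 for integer n.
The largest n with value ≤ 150 is 8 (since 120 ≤ 150 < 153), so the first above is n = 9, value 153.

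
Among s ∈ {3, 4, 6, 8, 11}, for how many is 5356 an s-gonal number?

s = 3: P(3, 103) = 5356. ✓
s = 4: P(4, 73) = 5329 and P(4, 74) = 5476; 5356 is not s-gonal.
s = 6: P(6, 52) = 5356. ✓
s = 8: P(8, 42) = 5208 and P(8, 43) = 5461; 5356 is not s-gonal.
s = 11: P(11, 34) = 5083 and P(11, 35) = 5390; 5356 is not s-gonal.
Hits: s ∈ {3, 6} → 2.

2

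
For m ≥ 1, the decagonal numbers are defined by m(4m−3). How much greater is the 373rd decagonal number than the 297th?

203452

373·(4·373 − 3) = 555397 and 297·(4·297 − 3) = 351945.
Difference: 555397 − 351945 = 203452.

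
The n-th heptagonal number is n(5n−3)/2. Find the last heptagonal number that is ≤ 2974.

Solve n(5n−3)/2 ≤ 2974 for integer n.
n = 34 gives 2839 ≤ 2974, while n = 35 gives 3010 > 2974; so the answer is 2839.

2839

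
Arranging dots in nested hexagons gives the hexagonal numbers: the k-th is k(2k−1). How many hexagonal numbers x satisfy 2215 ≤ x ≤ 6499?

24

The n-th hexagonal number is n(2n−1).
Smallest index with value ≥ 2215: n = 34 (giving 2278).
Largest index with value ≤ 6499: n = 57 (giving 6441).
Indices 34 through 57: 24 terms.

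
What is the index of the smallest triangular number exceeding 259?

Solve n(n+1)/2 > 259 for integer n.
The largest n with value ≤ 259 is 22 (since 253 ≤ 259 < 276), so the first above is n = 23, value 276.

23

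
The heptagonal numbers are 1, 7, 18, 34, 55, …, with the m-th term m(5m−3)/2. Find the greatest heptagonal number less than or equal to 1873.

Solve n(5n−3)/2 ≤ 1873 for integer n.
n = 27 gives 1782 ≤ 1873, while n = 28 gives 1918 > 1873; so the answer is 1782.

1782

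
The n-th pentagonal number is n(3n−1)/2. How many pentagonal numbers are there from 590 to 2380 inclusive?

21

The n-th pentagonal number is n(3n−1)/2.
Smallest index with value ≥ 590: n = 20 (giving 590).
Largest index with value ≤ 2380: n = 40 (giving 2380).
Indices 20 through 40: 21 terms.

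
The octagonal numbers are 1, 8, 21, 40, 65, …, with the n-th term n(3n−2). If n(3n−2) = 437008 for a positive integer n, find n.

382

Set n(3n−2) = 437008, giving 3n² − 2n − 437008 = 0.
The discriminant is 4 + 12·437008 = 5244100, and √5244100 = 2290.
So n = (2 + 2290) / 6 = 2292/6 = 382.
Check: 382·(3·382 − 2) = 437008. ✓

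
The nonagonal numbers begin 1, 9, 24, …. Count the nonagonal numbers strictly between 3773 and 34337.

66

The n-th nonagonal number is n(7n−5)/2.
Smallest index with value > 3773: n = 34 (giving 3961).
Largest index with value < 34337: n = 99 (giving 34056).
Indices 34 through 99: 66 terms.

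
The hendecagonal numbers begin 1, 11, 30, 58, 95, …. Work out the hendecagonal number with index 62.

The 62nd hendecagonal number is n(9n−7)/2 with n = 62.
62·(9·62 − 7)/2 = 62·551/2 = 17081.

17081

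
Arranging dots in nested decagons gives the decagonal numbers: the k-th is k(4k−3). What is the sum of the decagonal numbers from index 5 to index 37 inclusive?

Σ i(4i−3) = 4Σi² − 3Σi over i = 5..37.
Σi = 703 − 10 = 693 and Σi² = 17575 − 30 = 17545.
4·17545 − 3·693 = 68101.

68101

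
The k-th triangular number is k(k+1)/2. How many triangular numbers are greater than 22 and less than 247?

15

The n-th triangular number is n(n+1)/2.
Smallest index with value > 22: n = 7 (giving 28).
Largest index with value < 247: n = 21 (giving 231).
Indices 7 through 21: 15 terms.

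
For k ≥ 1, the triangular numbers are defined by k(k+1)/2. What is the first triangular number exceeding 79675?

79800

Solve n(n+1)/2 > 79675 for integer n.
The largest n with value ≤ 79675 is 398 (since 79401 ≤ 79675 < 79800), so the first above is n = 399, value 79800.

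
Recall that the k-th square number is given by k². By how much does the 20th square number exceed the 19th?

39

n² − (n−1)² = 2n − 1, so 20² − 19² = 2·20 − 1 = 39.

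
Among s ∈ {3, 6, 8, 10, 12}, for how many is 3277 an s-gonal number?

s = 3: P(3, 80) = 3240 and P(3, 81) = 3321; 3277 is not s-gonal.
s = 6: P(6, 40) = 3160 and P(6, 41) = 3321; 3277 is not s-gonal.
s = 8: P(8, 33) = 3201 and P(8, 34) = 3400; 3277 is not s-gonal.
s = 10: P(10, 29) = 3277. ✓
s = 12: P(12, 26) = 3276 and P(12, 27) = 3537; 3277 is not s-gonal.
Hits: s ∈ {10} → 1.

1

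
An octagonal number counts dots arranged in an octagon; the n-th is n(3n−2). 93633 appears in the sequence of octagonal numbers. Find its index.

177

Set n(3n−2) = 93633, giving 3n² − 2n − 93633 = 0.
The discriminant is 4 + 12·93633 = 1123600, and √1123600 = 1060.
So n = (2 + 1060) / 6 = 1062/6 = 177.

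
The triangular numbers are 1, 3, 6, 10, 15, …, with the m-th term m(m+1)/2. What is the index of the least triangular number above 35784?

268

Solve n(n+1)/2 > 35784 for integer n.
The largest n with value ≤ 35784 is 267 (since 35778 ≤ 35784 < 36046), so the first above is n = 268, value 36046.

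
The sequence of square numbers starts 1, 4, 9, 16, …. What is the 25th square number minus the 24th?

49

n² − (n−1)² = 2n − 1, so 25² − 24² = 2·25 − 1 = 49.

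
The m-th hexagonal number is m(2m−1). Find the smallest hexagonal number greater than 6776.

6903

Solve n(2n−1) > 6776 for integer n.
The largest n with value ≤ 6776 is 58 (since 6670 ≤ 6776 < 6903), so the first above is n = 59, value 6903.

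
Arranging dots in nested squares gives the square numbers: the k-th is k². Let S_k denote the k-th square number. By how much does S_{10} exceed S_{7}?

10² = 100 and 7² = 49.
Difference: 100 − 49 = 51.

51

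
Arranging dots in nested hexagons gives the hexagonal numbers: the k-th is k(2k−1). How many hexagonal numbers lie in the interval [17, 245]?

The n-th hexagonal number is n(2n−1).
Smallest index with value ≥ 17: n = 4 (giving 28).
Largest index with value ≤ 245: n = 11 (giving 231).
Indices 4 through 11: 8 terms.

8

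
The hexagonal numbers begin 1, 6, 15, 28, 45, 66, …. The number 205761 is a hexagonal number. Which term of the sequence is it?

Set n(2n−1) = 205761, giving 2n² − n − 205761 = 0.
The discriminant is 1 + 8·205761 = 1646089, and √1646089 = 1283.
So n = (1 + 1283) / 4 = 1284/4 = 321.

321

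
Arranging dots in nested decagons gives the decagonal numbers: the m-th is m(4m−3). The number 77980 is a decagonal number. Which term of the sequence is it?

140

Set n(4n−3) = 77980, giving 4n² − 3n − 77980 = 0.
So n = (3 + 1117) / 8 = 1120/8 = 140.
Check: 140·(4·140 − 3) = 77980. ✓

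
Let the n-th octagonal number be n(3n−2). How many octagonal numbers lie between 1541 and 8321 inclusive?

31

The n-th octagonal number is n(3n−2).
Smallest index with value ≥ 1541: n = 23 (giving 1541).
Largest index with value ≤ 8321: n = 53 (giving 8321).
Indices 23 through 53: 31 terms.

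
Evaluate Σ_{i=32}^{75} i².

133034

Σ_{i=32}^{75} i² = 143450 − 10416 = 133034.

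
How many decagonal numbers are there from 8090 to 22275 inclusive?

30

The n-th decagonal number is n(4n−3).
Smallest index with value ≥ 8090: n = 46 (giving 8326).
Largest index with value ≤ 22275: n = 75 (giving 22275).
Indices 46 through 75: 30 terms.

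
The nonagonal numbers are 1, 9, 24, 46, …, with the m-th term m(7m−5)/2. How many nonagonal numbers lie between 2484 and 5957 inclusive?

The n-th nonagonal number is n(7n−5)/2.
Smallest index with value ≥ 2484: n = 27 (giving 2484).
Largest index with value ≤ 5957: n = 41 (giving 5781).
Indices 27 through 41: 15 terms.

15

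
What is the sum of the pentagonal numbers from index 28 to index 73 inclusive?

186967

Σ i(3i−1)/2 = (3Σi² − Σi) / 2 over i = 28..73.
Σi = 2701 − 378 = 2323 and Σi² = 132349 − 6930 = 125419.
(3·125419 − 1·2323) / 2 = 373934/2 = 186967.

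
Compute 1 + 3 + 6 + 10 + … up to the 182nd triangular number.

1021384

Σ i(i+1)/2 = (Σi² + Σi) / 2 over i = 1..182.
Σi = 16653 and Σi² = 2026115.
(1·2026115 + 1·16653) / 2 = 2042768/2 = 1021384.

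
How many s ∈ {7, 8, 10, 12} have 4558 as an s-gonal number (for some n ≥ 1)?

s = 7: P(7, 43) = 4558. ✓
s = 8: P(8, 39) = 4485 and P(8, 40) = 4720; 4558 is not s-gonal.
s = 10: P(10, 34) = 4522 and P(10, 35) = 4795; 4558 is not s-gonal.
s = 12: P(12, 30) = 4380 and P(12, 31) = 4681; 4558 is not s-gonal.
Hits: s ∈ {7} → 1.

1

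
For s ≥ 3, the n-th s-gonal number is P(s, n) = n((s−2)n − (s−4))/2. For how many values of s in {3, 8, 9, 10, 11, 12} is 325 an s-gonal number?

s = 3: P(3, 25) = 325. ✓
s = 8: P(8, 10) = 280 and P(8, 11) = 341; 325 is not s-gonal.
s = 9: P(9, 10) = 325. ✓
s = 10: P(10, 9) = 297 and P(10, 10) = 370; 325 is not s-gonal.
s = 11: P(11, 8) = 260 and P(11, 9) = 333; 325 is not s-gonal.
s = 12: P(12, 8) = 288 and P(12, 9) = 369; 325 is not s-gonal.
Hits: s ∈ {3, 9} → 2.

2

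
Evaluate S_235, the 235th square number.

The 235th square number is n² with n = 235.
235² = 55225.

55225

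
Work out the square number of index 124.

The 124th square number is n² with n = 124.
124² = 15376.

15376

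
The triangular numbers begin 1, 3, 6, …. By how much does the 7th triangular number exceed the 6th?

Consecutive triangular numbers differ by n: T_{7} − T_{6} = 7.

7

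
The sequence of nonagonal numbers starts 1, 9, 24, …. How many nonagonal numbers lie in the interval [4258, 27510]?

The n-th nonagonal number is n(7n−5)/2.
Smallest index with value ≥ 4258: n = 36 (giving 4446).
Largest index with value ≤ 27510: n = 89 (giving 27501).
Indices 36 through 89: 54 terms.

54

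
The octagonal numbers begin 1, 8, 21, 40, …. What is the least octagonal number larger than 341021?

Solve n(3n−2) > 341021 for integer n.
The largest n with value ≤ 341021 is 337 (since 340033 ≤ 341021 < 342056), so the first above is n = 338, value 342056.

342056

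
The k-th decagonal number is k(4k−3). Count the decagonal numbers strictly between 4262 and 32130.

The n-th decagonal number is n(4n−3).
Smallest index with value > 4262: n = 34 (giving 4522).
Largest index with value < 32130: n = 89 (giving 31417).
Indices 34 through 89: 56 terms.

56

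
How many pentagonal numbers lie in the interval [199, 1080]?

16

The n-th pentagonal number is n(3n−1)/2.
Smallest index with value ≥ 199: n = 12 (giving 210).
Largest index with value ≤ 1080: n = 27 (giving 1080).
Indices 12 through 27: 16 terms.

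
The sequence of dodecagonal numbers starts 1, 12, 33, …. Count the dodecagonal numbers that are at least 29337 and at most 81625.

The n-th dodecagonal number is n(5n−4).
Smallest index with value ≥ 29337: n = 77 (giving 29337).
Largest index with value ≤ 81625: n = 128 (giving 81408).
Indices 77 through 128: 52 terms.

52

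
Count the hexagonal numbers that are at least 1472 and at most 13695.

The n-th hexagonal number is n(2n−1).
Smallest index with value ≥ 1472: n = 28 (giving 1540).
Largest index with value ≤ 13695: n = 83 (giving 13695).
Indices 28 through 83: 56 terms.

56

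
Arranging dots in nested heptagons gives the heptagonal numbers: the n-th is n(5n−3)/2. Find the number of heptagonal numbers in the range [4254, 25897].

61

The n-th heptagonal number is n(5n−3)/2.
Smallest index with value ≥ 4254: n = 42 (giving 4347).
Largest index with value ≤ 25897: n = 102 (giving 25857).
Indices 42 through 102: 61 terms.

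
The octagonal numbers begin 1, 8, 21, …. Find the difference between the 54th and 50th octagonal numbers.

1240

54·(3·54 − 2) = 8640 and 50·(3·50 − 2) = 7400.
Difference: 8640 − 7400 = 1240.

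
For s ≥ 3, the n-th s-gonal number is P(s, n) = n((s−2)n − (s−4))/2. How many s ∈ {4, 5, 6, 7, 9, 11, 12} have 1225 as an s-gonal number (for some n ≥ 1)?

s = 4: P(4, 35) = 1225. ✓
s = 5: P(5, 28) = 1162 and P(5, 29) = 1247; 1225 is not s-gonal.
s = 6: P(6, 25) = 1225. ✓
s = 7: P(7, 22) = 1177 and P(7, 23) = 1288; 1225 is not s-gonal.
s = 9: P(9, 19) = 1216 and P(9, 20) = 1350; 1225 is not s-gonal.
s = 11: P(11, 16) = 1096 and P(11, 17) = 1241; 1225 is not s-gonal.
s = 12: P(12, 16) = 1216 and P(12, 17) = 1377; 1225 is not s-gonal.
Hits: s ∈ {4, 6} → 2.

2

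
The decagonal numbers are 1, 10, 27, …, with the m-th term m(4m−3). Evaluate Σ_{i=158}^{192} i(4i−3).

Σ i(4i−3) = 4Σi² − 3Σi over i = 158..192.
Σi = 18528 − 12403 = 6125 and Σi² = 2377760 − 1302315 = 1075445.
4·1075445 − 3·6125 = 4283405.

4283405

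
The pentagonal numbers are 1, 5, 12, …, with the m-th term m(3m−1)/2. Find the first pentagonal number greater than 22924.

Solve n(3n−1)/2 > 22924 for integer n.
The largest n with value ≤ 22924 is 123 (since 22632 ≤ 22924 < 23002), so the first above is n = 124, value 23002.

23002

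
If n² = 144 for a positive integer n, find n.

12

We need n² = 144, so n = √144 = 12.
Check: 12² = 144. ✓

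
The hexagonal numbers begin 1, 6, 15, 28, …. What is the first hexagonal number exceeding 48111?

Solve n(2n−1) > 48111 for integer n.
The largest n with value ≤ 48111 is 155 (since 47895 ≤ 48111 < 48516), so the first above is n = 156, value 48516.

48516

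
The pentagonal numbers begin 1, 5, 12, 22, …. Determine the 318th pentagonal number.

The 318th pentagonal number is n(3n−1)/2 with n = 318.
318·(3·318 − 1)/2 = 318·953/2 = 151527.

151527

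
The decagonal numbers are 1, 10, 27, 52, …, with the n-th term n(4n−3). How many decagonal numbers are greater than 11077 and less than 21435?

20

The n-th decagonal number is n(4n−3).
Smallest index with value > 11077: n = 54 (giving 11502).
Largest index with value < 21435: n = 73 (giving 21097).
Indices 54 through 73: 20 terms.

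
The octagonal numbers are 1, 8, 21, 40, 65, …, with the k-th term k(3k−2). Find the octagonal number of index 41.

41·(3·41 − 2) = 41·121 = 4961.

4961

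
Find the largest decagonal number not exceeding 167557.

Solve n(4n−3) ≤ 167557 for integer n.
n = 205 gives 167485 ≤ 167557, while n = 206 gives 169126 > 167557; so the answer is 167485.

167485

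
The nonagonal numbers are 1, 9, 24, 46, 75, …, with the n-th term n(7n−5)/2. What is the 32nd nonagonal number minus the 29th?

633

32·(7·32 − 5)/2 = 3504 and 29·(7·29 − 5)/2 = 2871.
Difference: 3504 − 2871 = 633.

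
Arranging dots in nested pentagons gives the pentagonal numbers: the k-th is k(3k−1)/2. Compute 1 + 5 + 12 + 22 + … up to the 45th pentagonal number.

Σ i(3i−1)/2 = (3Σi² − Σi) / 2 over i = 1..45.
Σi = 1035 and Σi² = 31395.
(3·31395 − 1·1035) / 2 = 93150/2 = 46575.

46575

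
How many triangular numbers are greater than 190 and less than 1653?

The n-th triangular number is n(n+1)/2.
Smallest index with value > 190: n = 20 (giving 210).
Largest index with value < 1653: n = 56 (giving 1596).
Indices 20 through 56: 37 terms.

37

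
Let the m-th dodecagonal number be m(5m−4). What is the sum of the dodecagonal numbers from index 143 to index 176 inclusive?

Σ i(5i−4) = 5Σi² − 4Σi over i = 143..176.
Σi = 15576 − 10153 = 5423 and Σi² = 1832776 − 964535 = 868241.
5·868241 − 4·5423 = 4319513.

4319513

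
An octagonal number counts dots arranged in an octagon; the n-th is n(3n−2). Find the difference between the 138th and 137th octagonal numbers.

823

Consecutive octagonal numbers differ by 6n − 5: here 6·138 − 5 = 823.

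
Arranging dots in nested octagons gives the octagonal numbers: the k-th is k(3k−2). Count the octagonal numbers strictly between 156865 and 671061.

244

The n-th octagonal number is n(3n−2).
Smallest index with value > 156865: n = 230 (giving 158240).
Largest index with value < 671061: n = 473 (giving 670241).
Indices 230 through 473: 244 terms.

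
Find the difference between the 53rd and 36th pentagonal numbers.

53·(3·53 − 1)/2 = 4187 and 36·(3·36 − 1)/2 = 1926.
Difference: 4187 − 1926 = 2261.

2261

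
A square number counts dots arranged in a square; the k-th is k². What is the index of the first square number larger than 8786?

Solve n² > 8786 for integer n.
The largest n with value ≤ 8786 is 93 (since 8649 ≤ 8786 < 8836), so the first above is n = 94, value 8836.

94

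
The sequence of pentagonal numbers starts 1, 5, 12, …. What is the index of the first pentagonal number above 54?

7

Solve n(3n−1)/2 > 54 for integer n.
The largest n with value ≤ 54 is 6 (since 51 ≤ 54 < 70), so the first above is n = 7, value 70.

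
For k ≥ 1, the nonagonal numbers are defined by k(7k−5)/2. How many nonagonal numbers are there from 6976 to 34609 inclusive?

The n-th nonagonal number is n(7n−5)/2.
Smallest index with value ≥ 6976: n = 46 (giving 7291).
Largest index with value ≤ 34609: n = 99 (giving 34056).
Indices 46 through 99: 54 terms.

54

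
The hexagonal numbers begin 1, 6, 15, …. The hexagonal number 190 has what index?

10

Set n(2n−1) = 190, giving 2n² − n − 190 = 0.
The discriminant is 1 + 8·190 = 1521, and √1521 = 39.
So n = (1 + 39) / 4 = 40/4 = 10.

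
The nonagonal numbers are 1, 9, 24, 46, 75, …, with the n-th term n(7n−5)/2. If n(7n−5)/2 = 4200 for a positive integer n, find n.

35

Set n(7n−5)/2 = 4200, giving 7n² − 5n − 8400 = 0.
So n = (5 + 485) / 14 = 490/14 = 35.
Check: 35·(7·35 − 5)/2 = 4200. ✓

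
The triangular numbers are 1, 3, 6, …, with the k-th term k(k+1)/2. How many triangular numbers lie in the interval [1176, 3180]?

32

The n-th triangular number is n(n+1)/2.
Smallest index with value ≥ 1176: n = 48 (giving 1176).
Largest index with value ≤ 3180: n = 79 (giving 3160).
Indices 48 through 79: 32 terms.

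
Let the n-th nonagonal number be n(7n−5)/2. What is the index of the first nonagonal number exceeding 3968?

35

Solve n(7n−5)/2 > 3968 for integer n.
The largest n with value ≤ 3968 is 34 (since 3961 ≤ 3968 < 4200), so the first above is n = 35, value 4200.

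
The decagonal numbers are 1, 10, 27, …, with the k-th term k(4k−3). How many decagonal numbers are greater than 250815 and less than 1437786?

349

The n-th decagonal number is n(4n−3).
Smallest index with value > 250815: n = 251 (giving 251251).
Largest index with value < 1437786: n = 599 (giving 1433407).
Indices 251 through 599: 349 terms.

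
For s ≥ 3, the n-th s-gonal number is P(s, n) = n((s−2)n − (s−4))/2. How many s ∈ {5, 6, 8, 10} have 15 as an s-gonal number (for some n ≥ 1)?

1

s = 5: P(5, 3) = 12 and P(5, 4) = 22; 15 is not s-gonal.
s = 6: P(6, 3) = 15. ✓
s = 8: P(8, 2) = 8 and P(8, 3) = 21; 15 is not s-gonal.
s = 10: P(10, 2) = 10 and P(10, 3) = 27; 15 is not s-gonal.
Hits: s ∈ {6} → 1.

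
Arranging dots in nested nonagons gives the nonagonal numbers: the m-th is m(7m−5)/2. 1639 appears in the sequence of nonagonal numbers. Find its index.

22

Set n(7n−5)/2 = 1639, giving 7n² − 5n − 3278 = 0.
The discriminant is 25 + 56·1639 = 91809, and √91809 = 303.
So n = (5 + 303) / 14 = 308/14 = 22.
Check: 22·(7·22 − 5)/2 = 1639. ✓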